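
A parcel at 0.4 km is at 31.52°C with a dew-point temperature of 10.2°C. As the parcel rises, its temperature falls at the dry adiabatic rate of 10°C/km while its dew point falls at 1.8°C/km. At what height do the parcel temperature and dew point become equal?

3 km

T and T_d converge at 10 − 1.8 = 8.2°C per km
Height above start = (31.52 − 10.2) / 8.2 = 2.6 km
LCL altitude = 400 m + 2600 m = 3000 m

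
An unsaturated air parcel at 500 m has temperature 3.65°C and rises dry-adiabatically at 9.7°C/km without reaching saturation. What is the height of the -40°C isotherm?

5000 m

Height above start = (3.65 − (-40)) / 9.7 = 4.5 km
Altitude = 500 m + 4500 m = 5000 m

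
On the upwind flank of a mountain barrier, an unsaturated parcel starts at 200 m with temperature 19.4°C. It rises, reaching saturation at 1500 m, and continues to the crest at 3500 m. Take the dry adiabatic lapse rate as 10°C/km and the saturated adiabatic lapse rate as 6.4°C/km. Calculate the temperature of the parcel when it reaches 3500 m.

-6.4°C

From 200 m to 1500 m (dry): cools by 10 × 1.3 = 13°C, giving 6.4°C.
From 1500 m to 3500 m (saturated): cools by 6.4 × 2 = 12.8°C, giving -6.4°C.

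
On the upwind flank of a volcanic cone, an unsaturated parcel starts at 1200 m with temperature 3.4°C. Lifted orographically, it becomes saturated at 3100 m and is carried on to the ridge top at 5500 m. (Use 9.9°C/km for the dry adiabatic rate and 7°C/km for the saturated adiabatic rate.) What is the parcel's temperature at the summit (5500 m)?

Dry to 3100 m: -9.9 × 1.9 km = -18.81°C, so T = -15.41°C.
Saturated to 5500 m: -7 × 2.4 km = -16.8°C, so T = -32.21°C.

-32.21°C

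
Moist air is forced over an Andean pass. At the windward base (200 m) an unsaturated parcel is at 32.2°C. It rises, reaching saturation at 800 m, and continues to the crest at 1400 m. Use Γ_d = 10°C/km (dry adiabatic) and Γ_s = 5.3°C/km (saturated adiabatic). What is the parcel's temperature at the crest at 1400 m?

23.02°C

200–800 m, dry: Δz = 0.6 km ⇒ ΔT = -6°C; T = 26.2°C
800–1400 m, saturated: Δz = 0.6 km ⇒ ΔT = -3.18°C; T = 23.02°C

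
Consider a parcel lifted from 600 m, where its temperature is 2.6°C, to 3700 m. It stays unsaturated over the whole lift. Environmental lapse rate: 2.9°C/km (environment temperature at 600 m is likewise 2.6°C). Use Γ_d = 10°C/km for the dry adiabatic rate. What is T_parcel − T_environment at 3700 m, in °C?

Parcel:
  600–3700 m, dry: Δz = 3.1 km ⇒ ΔT = -31°C; T = -28.4°C
Environment:
  600–3700 m, environment: Δz = 3.1 km ⇒ ΔT = -8.99°C; T = -6.39°C
T_parcel − T_env = -28.4 − (-6.39) = -22.01°C

-22.01°C (parcel cooler than environment)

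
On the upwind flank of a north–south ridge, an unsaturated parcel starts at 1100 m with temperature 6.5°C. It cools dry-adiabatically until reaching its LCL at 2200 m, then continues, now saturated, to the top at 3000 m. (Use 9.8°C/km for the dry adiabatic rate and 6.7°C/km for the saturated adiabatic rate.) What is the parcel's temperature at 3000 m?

-9.64°C

1100–2200 m, dry: Δz = 1.1 km ⇒ ΔT = -10.78°C; T = -4.28°C
2200–3000 m, saturated: Δz = 0.8 km ⇒ ΔT = -5.36°C; T = -9.64°C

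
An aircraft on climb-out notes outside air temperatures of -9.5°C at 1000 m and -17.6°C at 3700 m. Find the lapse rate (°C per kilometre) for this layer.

Γ = −ΔT/Δz = (-9.5 − (-17.6)) / (3700 − 1000) m
  = 8.1°C / 2.7 km = 3°C/km

3°C/km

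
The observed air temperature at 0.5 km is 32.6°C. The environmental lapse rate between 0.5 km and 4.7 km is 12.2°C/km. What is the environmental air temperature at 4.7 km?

-18.64°C

500–4700 m, environmental: Δz = 4.2 km ⇒ ΔT = -51.24°C; T = -18.64°C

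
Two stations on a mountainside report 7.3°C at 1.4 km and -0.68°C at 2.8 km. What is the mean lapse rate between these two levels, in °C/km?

Γ = −ΔT/Δz = (7.3 − (-0.68)) / (2800 − 1400) m
  = 7.98°C / 1.4 km = 5.7°C/km

5.7°C/km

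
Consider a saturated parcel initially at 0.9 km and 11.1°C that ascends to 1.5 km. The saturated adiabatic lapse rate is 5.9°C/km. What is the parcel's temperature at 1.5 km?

7.56°C

900–1500 m, saturated adiabatic: Δz = 0.6 km ⇒ ΔT = -3.54°C; T = 7.56°C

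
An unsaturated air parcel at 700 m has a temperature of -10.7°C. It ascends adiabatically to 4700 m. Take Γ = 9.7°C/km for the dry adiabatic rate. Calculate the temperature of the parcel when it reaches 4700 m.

Dry adiabatic to 4700 m: -9.7 × 4 km = -38.8°C, so T = -49.5°C.

-49.5°C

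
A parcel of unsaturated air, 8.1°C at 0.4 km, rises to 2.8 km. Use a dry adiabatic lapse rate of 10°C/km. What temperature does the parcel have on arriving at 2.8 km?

From 400 m to 2800 m (dry adiabatic): cools by 10 × 2.4 = 24°C, giving -15.9°C.

-15.9°C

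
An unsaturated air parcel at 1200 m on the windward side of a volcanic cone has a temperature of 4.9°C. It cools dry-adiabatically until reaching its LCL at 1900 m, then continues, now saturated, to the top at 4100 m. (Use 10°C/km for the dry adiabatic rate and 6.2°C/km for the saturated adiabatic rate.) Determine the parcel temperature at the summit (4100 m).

Dry to 1900 m: -10 × 0.7 km = -7°C, so T = -2.1°C.
Saturated to 4100 m: -6.2 × 2.2 km = -13.64°C, so T = -15.74°C.

-15.74°C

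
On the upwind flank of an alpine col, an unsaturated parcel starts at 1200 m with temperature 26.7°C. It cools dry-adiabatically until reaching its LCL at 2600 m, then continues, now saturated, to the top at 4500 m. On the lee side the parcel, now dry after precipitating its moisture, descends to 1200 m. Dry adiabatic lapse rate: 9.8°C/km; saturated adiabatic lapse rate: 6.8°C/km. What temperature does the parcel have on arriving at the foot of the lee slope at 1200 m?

Dry to 2600 m: -9.8 × 1.4 km = -13.72°C, so T = 12.98°C.
Saturated to 4500 m: -6.8 × 1.9 km = -12.92°C, so T = 0.06°C.
Dry descent to 1200 m: +9.8 × 3.3 km = +32.34°C, so T = 32.4°C.

32.4°C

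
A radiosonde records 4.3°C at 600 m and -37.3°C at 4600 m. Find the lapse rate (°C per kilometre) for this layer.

10.4°C/km

Γ = −ΔT/Δz = (4.3 − (-37.3)) / (4600 − 600) m
  = 41.6°C / 4 km = 10.4°C/km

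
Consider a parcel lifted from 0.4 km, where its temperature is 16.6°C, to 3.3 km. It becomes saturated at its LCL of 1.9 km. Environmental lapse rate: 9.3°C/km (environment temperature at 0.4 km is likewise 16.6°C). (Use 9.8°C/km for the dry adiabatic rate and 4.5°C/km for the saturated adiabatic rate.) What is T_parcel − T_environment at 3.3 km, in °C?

Parcel:
  From 400 m to 1900 m (dry): cools by 9.8 × 1.5 = 14.7°C, giving 1.9°C.
  From 1900 m to 3300 m (saturated): cools by 4.5 × 1.4 = 6.3°C, giving -4.4°C.
Environment:
  From 400 m to 3300 m (environment): cools by 9.3 × 2.9 = 26.97°C, giving -10.37°C.
T_parcel − T_env = -4.4 − (-10.37) = +5.97°C

+5.97°C (parcel warmer than environment)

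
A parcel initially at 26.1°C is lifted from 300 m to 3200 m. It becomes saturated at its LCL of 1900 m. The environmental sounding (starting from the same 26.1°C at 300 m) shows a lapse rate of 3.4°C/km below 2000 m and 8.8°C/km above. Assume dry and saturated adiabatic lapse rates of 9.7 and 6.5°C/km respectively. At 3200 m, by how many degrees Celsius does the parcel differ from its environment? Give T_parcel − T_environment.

-7.63°C (parcel cooler than environment)

Parcel:
  From 300 m to 1900 m (dry): cools by 9.7 × 1.6 = 15.52°C, giving 10.58°C.
  From 1900 m to 3200 m (saturated): cools by 6.5 × 1.3 = 8.45°C, giving 2.13°C.
Environment:
  From 300 m to 2000 m (environment, lower layer): cools by 3.4 × 1.7 = 5.78°C, giving 20.32°C.
  From 2000 m to 3200 m (environment, upper layer): cools by 8.8 × 1.2 = 10.56°C, giving 9.76°C.
T_parcel − T_env = 2.13 − 9.76 = -7.63°C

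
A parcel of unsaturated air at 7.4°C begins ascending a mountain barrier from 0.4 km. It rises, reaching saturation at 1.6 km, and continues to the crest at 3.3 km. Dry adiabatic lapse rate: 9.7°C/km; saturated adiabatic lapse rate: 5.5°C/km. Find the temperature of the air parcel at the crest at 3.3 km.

From 400 m to 1600 m (dry): cools by 9.7 × 1.2 = 11.64°C, giving -4.24°C.
From 1600 m to 3300 m (saturated): cools by 5.5 × 1.7 = 9.35°C, giving -13.59°C.

-13.59°C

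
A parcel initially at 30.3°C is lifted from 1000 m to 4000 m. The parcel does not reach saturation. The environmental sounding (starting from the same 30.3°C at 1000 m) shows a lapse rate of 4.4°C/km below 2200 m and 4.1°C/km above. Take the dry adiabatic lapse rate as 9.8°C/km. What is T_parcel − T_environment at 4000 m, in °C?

Parcel:
  Dry to 4000 m: -9.8 × 3 km = -29.4°C, so T = 0.9°C.
Environment:
  Environment, lower layer to 2200 m: -4.4 × 1.2 km = -5.28°C, so T = 25.02°C.
  Environment, upper layer to 4000 m: -4.1 × 1.8 km = -7.38°C, so T = 17.64°C.
T_parcel − T_env = 0.9 − 17.64 = -16.74°C

-16.74°C (parcel cooler than environment)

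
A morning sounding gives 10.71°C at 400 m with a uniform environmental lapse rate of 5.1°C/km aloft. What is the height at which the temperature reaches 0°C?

Height above start = (10.71 − 0) / 5.1 = 2.1 km
Altitude = 400 m + 2100 m = 2500 m

2500 m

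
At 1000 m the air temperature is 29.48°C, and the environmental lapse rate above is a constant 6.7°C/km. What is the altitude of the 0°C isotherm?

Height above start = (29.48 − 0) / 6.7 = 4.4 km
Altitude = 1000 m + 4400 m = 5400 m

5400 m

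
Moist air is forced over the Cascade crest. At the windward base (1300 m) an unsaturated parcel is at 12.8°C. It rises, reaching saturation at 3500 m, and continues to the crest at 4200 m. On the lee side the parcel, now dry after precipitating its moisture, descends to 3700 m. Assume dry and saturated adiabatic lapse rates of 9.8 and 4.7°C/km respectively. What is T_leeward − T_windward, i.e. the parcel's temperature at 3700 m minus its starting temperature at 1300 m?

Dry to 3500 m: -9.8 × 2.2 km = -21.56°C, so T = -8.76°C.
Saturated to 4200 m: -4.7 × 0.7 km = -3.29°C, so T = -12.05°C.
Dry descent to 3700 m: +9.8 × 0.5 km = +4.9°C, so T = -7.15°C.
Net change vs windward start: -7.15 − 12.8 = -19.95°C

-19.95°C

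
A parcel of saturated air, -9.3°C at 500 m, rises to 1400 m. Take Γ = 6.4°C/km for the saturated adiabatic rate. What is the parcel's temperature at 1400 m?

-15.06°C

From 500 m to 1400 m (saturated adiabatic): cools by 6.4 × 0.9 = 5.76°C, giving -15.06°C.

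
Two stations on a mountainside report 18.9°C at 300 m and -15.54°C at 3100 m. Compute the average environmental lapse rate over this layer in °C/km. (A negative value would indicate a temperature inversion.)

Γ = −ΔT/Δz = (18.9 − (-15.54)) / (3100 − 300) m
  = 34.44°C / 2.8 km = 12.3°C/km

12.3°C/km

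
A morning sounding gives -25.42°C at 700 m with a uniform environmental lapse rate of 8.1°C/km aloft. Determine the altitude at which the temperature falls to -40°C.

Height above start = (-25.42 − (-40)) / 8.1 = 1.8 km
Altitude = 700 m + 1800 m = 2500 m

2500 m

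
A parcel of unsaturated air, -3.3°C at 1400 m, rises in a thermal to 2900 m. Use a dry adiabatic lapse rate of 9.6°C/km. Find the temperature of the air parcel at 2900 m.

From 1400 m to 2900 m (dry adiabatic): cools by 9.6 × 1.5 = 14.4°C, giving -17.7°C.

-17.7°C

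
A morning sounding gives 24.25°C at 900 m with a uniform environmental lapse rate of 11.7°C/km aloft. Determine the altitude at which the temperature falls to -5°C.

3400 m

Height above start = (24.25 − (-5)) / 11.7 = 2.5 km
Altitude = 900 m + 2500 m = 3400 m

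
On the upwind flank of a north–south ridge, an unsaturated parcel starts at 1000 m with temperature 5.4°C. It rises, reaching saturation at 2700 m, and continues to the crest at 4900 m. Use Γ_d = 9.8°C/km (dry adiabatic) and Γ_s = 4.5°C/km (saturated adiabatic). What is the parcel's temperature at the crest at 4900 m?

-21.16°C

1000–2700 m, dry: Δz = 1.7 km ⇒ ΔT = -16.66°C; T = -11.26°C
2700–4900 m, saturated: Δz = 2.2 km ⇒ ΔT = -9.9°C; T = -21.16°C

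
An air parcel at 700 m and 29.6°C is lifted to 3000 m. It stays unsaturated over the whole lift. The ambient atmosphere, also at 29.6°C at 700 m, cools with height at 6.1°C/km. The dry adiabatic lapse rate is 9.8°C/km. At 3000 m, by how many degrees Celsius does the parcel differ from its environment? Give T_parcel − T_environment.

-8.51°C (parcel cooler than environment)

Parcel:
  700–3000 m, dry: Δz = 2.3 km ⇒ ΔT = -22.54°C; T = 7.06°C
Environment:
  700–3000 m, environment: Δz = 2.3 km ⇒ ΔT = -14.03°C; T = 15.57°C
T_parcel − T_env = 7.06 − 15.57 = -8.51°C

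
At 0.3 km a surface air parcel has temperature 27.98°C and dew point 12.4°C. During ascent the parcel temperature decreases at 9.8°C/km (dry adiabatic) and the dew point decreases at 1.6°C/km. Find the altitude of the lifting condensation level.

2.2 km

T and T_d converge at 9.8 − 1.6 = 8.2°C per km
Height above start = (27.98 − 12.4) / 8.2 = 1.9 km
LCL altitude = 300 m + 1900 m = 2200 m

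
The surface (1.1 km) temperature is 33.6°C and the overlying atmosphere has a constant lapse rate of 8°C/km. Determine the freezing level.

Height above start = (33.6 − 0) / 8 = 4.2 km
Altitude = 1100 m + 4200 m = 5300 m

5.3 km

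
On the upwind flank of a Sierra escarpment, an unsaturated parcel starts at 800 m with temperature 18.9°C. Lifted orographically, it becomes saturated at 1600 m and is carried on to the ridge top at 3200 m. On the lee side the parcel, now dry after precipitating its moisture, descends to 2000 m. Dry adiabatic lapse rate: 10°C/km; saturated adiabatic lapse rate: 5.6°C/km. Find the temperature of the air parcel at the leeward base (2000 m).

Dry to 1600 m: -10 × 0.8 km = -8°C, so T = 10.9°C.
Saturated to 3200 m: -5.6 × 1.6 km = -8.96°C, so T = 1.94°C.
Dry descent to 2000 m: +10 × 1.2 km = +12°C, so T = 13.94°C.

13.94°C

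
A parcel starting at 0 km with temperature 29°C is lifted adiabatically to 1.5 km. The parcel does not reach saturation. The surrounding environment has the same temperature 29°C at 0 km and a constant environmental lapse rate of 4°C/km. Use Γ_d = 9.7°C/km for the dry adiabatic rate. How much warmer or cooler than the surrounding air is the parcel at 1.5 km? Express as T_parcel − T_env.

Parcel:
  From 0 m to 1500 m (dry): cools by 9.7 × 1.5 = 14.55°C, giving 14.45°C.
Environment:
  From 0 m to 1500 m (environment): cools by 4 × 1.5 = 6°C, giving 23°C.
T_parcel − T_env = 14.45 − 23 = -8.55°C

-8.55°C (parcel cooler than environment)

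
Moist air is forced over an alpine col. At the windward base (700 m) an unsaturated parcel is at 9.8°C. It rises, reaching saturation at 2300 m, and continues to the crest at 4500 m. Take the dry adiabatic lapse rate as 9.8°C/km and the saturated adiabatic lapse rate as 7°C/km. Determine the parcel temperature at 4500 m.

-21.28°C

Dry to 2300 m: -9.8 × 1.6 km = -15.68°C, so T = -5.88°C.
Saturated to 4500 m: -7 × 2.2 km = -15.4°C, so T = -21.28°C.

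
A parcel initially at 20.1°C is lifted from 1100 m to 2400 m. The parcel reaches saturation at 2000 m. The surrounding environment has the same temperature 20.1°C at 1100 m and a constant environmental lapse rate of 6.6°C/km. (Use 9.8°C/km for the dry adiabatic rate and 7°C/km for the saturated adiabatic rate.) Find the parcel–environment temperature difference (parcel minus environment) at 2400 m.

-3.04°C (parcel cooler than environment)

Parcel:
  1100–2000 m, dry: Δz = 0.9 km ⇒ ΔT = -8.82°C; T = 11.28°C
  2000–2400 m, saturated: Δz = 0.4 km ⇒ ΔT = -2.8°C; T = 8.48°C
Environment:
  1100–2400 m, environment: Δz = 1.3 km ⇒ ΔT = -8.58°C; T = 11.52°C
T_parcel − T_env = 8.48 − 11.52 = -3.04°C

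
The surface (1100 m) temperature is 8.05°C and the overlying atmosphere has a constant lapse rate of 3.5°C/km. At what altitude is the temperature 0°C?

3400 m

Height above start = (8.05 − 0) / 3.5 = 2.3 km
Altitude = 1100 m + 2300 m = 3400 m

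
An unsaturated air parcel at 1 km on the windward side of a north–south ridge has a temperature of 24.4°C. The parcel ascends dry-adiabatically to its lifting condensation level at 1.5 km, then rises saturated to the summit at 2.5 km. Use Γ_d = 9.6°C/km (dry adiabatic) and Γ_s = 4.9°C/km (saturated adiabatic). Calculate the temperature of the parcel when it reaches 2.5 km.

14.7°C

Dry to 1500 m: -9.6 × 0.5 km = -4.8°C, so T = 19.6°C.
Saturated to 2500 m: -4.9 × 1 km = -4.9°C, so T = 14.7°C.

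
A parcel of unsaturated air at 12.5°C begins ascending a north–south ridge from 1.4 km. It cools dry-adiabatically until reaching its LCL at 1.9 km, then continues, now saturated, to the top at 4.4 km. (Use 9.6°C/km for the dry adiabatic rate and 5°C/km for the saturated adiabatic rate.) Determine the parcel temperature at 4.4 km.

1400 → 1900 m (dry, 9.6°C/km): ΔT = -9.6 × 0.5 = -4.8°C → T = 7.7°C
1900 → 4400 m (saturated, 5°C/km): ΔT = -5 × 2.5 = -12.5°C → T = -4.8°C

-4.8°C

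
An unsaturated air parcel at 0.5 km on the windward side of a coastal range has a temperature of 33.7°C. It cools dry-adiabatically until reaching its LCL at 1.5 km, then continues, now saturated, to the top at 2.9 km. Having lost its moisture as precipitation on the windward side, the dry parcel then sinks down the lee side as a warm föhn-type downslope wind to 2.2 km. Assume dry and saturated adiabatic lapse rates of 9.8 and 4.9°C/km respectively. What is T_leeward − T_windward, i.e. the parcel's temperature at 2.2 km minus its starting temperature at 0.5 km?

-9.8°C

500 → 1500 m (dry, 9.8°C/km): ΔT = -9.8 × 1 = -9.8°C → T = 23.9°C
1500 → 2900 m (saturated, 4.9°C/km): ΔT = -4.9 × 1.4 = -6.86°C → T = 17.04°C
2900 → 2200 m (dry descent, 9.8°C/km): ΔT = +9.8 × 0.7 = +6.86°C → T = 23.9°C
Net change vs windward start: 23.9 − 33.7 = -9.8°C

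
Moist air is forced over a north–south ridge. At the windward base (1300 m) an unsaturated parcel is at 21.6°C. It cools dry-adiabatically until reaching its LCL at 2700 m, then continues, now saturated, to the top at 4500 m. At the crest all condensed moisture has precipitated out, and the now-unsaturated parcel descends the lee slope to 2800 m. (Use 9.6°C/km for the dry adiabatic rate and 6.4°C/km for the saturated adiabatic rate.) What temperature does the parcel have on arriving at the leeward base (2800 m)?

12.96°C

From 1300 m to 2700 m (dry): cools by 9.6 × 1.4 = 13.44°C, giving 8.16°C.
From 2700 m to 4500 m (saturated): cools by 6.4 × 1.8 = 11.52°C, giving -3.36°C.
From 4500 m to 2800 m (dry descent): warms by 9.6 × 1.7 = 16.32°C, giving 12.96°C.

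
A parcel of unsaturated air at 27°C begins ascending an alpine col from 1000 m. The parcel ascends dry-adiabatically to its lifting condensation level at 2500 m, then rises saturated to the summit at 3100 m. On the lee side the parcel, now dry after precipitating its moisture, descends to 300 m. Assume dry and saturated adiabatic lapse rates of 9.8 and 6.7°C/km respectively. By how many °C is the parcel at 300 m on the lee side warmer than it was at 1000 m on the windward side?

Dry to 2500 m: -9.8 × 1.5 km = -14.7°C, so T = 12.3°C.
Saturated to 3100 m: -6.7 × 0.6 km = -4.02°C, so T = 8.28°C.
Dry descent to 300 m: +9.8 × 2.8 km = +27.44°C, so T = 35.72°C.
Net change vs windward start: 35.72 − 27 = +8.72°C

+8.72°C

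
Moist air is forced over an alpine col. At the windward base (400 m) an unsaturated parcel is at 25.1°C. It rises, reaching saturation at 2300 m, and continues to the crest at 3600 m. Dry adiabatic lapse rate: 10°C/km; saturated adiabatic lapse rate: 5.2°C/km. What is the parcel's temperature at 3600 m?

400 → 2300 m (dry, 10°C/km): ΔT = -10 × 1.9 = -19°C → T = 6.1°C
2300 → 3600 m (saturated, 5.2°C/km): ΔT = -5.2 × 1.3 = -6.76°C → T = -0.66°C

-0.66°C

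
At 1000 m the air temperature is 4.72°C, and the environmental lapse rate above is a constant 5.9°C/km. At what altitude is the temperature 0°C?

Height above start = (4.72 − 0) / 5.9 = 0.8 km
Altitude = 1000 m + 800 m = 1800 m

1800 m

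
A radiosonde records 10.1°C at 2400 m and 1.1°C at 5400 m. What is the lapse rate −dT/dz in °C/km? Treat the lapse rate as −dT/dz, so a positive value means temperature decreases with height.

3°C/km

Γ = −ΔT/Δz = (10.1 − 1.1) / (5400 − 2400) m
  = 9°C / 3 km = 3°C/km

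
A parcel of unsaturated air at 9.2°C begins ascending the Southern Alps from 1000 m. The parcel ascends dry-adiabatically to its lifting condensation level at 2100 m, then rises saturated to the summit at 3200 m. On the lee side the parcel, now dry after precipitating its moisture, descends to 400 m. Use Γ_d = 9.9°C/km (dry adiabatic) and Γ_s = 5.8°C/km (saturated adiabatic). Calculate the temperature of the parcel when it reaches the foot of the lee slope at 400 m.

19.65°C

From 1000 m to 2100 m (dry): cools by 9.9 × 1.1 = 10.89°C, giving -1.69°C.
From 2100 m to 3200 m (saturated): cools by 5.8 × 1.1 = 6.38°C, giving -8.07°C.
From 3200 m to 400 m (dry descent): warms by 9.9 × 2.8 = 27.72°C, giving 19.65°C.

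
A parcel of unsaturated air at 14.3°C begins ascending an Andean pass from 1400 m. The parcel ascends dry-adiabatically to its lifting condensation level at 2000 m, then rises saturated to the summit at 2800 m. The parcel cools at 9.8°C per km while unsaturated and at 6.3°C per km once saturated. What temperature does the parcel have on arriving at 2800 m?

3.38°C

1400 → 2000 m (dry, 9.8°C/km): ΔT = -9.8 × 0.6 = -5.88°C → T = 8.42°C
2000 → 2800 m (saturated, 6.3°C/km): ΔT = -6.3 × 0.8 = -5.04°C → T = 3.38°C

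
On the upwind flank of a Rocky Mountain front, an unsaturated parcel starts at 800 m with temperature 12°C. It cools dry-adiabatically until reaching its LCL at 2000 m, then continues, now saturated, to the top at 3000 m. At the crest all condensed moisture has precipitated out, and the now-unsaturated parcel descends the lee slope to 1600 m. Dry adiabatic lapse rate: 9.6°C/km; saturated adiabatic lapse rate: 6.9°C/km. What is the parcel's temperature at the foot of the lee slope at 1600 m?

Dry to 2000 m: -9.6 × 1.2 km = -11.52°C, so T = 0.48°C.
Saturated to 3000 m: -6.9 × 1 km = -6.9°C, so T = -6.42°C.
Dry descent to 1600 m: +9.6 × 1.4 km = +13.44°C, so T = 7.02°C.

7.02°C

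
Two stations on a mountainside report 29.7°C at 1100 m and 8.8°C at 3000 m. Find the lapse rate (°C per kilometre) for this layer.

Γ = −ΔT/Δz = (29.7 − 8.8) / (3000 − 1100) m
  = 20.9°C / 1.9 km = 11°C/km

11°C/km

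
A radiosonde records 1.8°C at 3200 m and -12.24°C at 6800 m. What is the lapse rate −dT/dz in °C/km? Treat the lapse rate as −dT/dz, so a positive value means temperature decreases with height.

Γ = −ΔT/Δz = (1.8 − (-12.24)) / (6800 − 3200) m
  = 14.04°C / 3.6 km = 3.9°C/km

3.9°C/km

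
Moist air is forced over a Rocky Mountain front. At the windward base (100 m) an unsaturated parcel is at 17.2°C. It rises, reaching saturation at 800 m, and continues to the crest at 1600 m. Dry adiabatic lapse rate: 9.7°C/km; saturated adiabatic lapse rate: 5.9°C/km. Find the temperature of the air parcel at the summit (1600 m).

From 100 m to 800 m (dry): cools by 9.7 × 0.7 = 6.79°C, giving 10.41°C.
From 800 m to 1600 m (saturated): cools by 5.9 × 0.8 = 4.72°C, giving 5.69°C.

5.69°C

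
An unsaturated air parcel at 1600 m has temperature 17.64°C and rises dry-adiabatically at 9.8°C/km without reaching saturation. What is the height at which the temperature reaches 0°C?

3400 m

Height above start = (17.64 − 0) / 9.8 = 1.8 km
Altitude = 1600 m + 1800 m = 3400 m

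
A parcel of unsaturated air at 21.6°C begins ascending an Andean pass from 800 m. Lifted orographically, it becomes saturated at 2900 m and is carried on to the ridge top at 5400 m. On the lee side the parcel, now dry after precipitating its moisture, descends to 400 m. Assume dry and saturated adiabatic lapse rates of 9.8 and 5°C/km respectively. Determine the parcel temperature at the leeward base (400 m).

37.52°C

Dry to 2900 m: -9.8 × 2.1 km = -20.58°C, so T = 1.02°C.
Saturated to 5400 m: -5 × 2.5 km = -12.5°C, so T = -11.48°C.
Dry descent to 400 m: +9.8 × 5 km = +49°C, so T = 37.52°C.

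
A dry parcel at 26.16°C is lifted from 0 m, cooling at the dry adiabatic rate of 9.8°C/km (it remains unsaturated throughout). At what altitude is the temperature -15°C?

Height above start = (26.16 − (-15)) / 9.8 = 4.2 km
Altitude = 0 m + 4200 m = 4200 m

4200 m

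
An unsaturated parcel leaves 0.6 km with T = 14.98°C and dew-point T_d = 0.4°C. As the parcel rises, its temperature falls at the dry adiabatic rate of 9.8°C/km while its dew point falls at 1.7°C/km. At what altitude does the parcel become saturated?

2.4 km

T and T_d converge at 9.8 − 1.7 = 8.1°C per km
Height above start = (14.98 − 0.4) / 8.1 = 1.8 km
LCL altitude = 600 m + 1800 m = 2400 m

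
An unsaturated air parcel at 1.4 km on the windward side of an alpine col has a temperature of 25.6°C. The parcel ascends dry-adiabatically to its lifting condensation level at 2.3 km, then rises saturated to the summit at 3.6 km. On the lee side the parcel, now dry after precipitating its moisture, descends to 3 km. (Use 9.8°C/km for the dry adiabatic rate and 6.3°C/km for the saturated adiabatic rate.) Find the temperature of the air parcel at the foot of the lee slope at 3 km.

1400–2300 m, dry: Δz = 0.9 km ⇒ ΔT = -8.82°C; T = 16.78°C
2300–3600 m, saturated: Δz = 1.3 km ⇒ ΔT = -8.19°C; T = 8.59°C
3600–3000 m, dry descent: Δz = 0.6 km ⇒ ΔT = +5.88°C; T = 14.47°C

14.47°C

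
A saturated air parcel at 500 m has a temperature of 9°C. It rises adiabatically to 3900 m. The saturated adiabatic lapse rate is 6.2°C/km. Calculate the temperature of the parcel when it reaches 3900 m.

500 → 3900 m (saturated adiabatic, 6.2°C/km): ΔT = -6.2 × 3.4 = -21.08°C → T = -12.08°C

-12.08°C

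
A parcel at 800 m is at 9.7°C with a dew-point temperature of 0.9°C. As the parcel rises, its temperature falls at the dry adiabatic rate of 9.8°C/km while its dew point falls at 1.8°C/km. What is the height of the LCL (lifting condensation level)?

T and T_d converge at 9.8 − 1.8 = 8°C per km
Height above start = (9.7 − 0.9) / 8 = 1.1 km
LCL altitude = 800 m + 1100 m = 1900 m

1900 m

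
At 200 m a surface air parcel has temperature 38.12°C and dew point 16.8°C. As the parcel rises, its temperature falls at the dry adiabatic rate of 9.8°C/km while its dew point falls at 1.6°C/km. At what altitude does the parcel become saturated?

T and T_d converge at 9.8 − 1.6 = 8.2°C per km
Height above start = (38.12 − 16.8) / 8.2 = 2.6 km
LCL altitude = 200 m + 2600 m = 2800 m

2800 m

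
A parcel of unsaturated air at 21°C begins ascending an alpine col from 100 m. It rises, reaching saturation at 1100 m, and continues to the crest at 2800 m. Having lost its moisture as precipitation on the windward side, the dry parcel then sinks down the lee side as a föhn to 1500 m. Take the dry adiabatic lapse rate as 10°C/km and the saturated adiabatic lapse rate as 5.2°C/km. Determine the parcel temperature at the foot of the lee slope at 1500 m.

From 100 m to 1100 m (dry): cools by 10 × 1 = 10°C, giving 11°C.
From 1100 m to 2800 m (saturated): cools by 5.2 × 1.7 = 8.84°C, giving 2.16°C.
From 2800 m to 1500 m (dry descent): warms by 10 × 1.3 = 13°C, giving 15.16°C.

15.16°C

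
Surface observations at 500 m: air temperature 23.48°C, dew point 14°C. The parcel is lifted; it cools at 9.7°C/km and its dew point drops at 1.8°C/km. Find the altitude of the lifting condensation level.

1700 m

T and T_d converge at 9.7 − 1.8 = 7.9°C per km
Height above start = (23.48 − 14) / 7.9 = 1.2 km
LCL altitude = 500 m + 1200 m = 1700 m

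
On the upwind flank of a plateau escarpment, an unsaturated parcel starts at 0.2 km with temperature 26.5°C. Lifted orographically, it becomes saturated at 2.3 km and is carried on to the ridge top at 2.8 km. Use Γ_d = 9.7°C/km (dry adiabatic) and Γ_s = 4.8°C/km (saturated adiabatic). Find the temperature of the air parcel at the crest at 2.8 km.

3.73°C

200 → 2300 m (dry, 9.7°C/km): ΔT = -9.7 × 2.1 = -20.37°C → T = 6.13°C
2300 → 2800 m (saturated, 4.8°C/km): ΔT = -4.8 × 0.5 = -2.4°C → T = 3.73°C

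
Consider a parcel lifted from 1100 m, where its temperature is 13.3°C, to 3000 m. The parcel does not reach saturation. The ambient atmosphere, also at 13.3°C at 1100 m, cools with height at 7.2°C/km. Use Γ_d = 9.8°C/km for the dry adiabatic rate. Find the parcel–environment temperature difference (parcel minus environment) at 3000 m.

Parcel:
  1100–3000 m, dry: Δz = 1.9 km ⇒ ΔT = -18.62°C; T = -5.32°C
Environment:
  1100–3000 m, environment: Δz = 1.9 km ⇒ ΔT = -13.68°C; T = -0.38°C
T_parcel − T_env = -5.32 − (-0.38) = -4.94°C

-4.94°C (parcel cooler than environment)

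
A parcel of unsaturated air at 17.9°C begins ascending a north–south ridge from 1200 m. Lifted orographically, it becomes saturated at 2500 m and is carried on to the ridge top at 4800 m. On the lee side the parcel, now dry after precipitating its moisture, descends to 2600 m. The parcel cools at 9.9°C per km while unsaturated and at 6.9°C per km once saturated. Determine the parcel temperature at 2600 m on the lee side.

10.94°C

Dry to 2500 m: -9.9 × 1.3 km = -12.87°C, so T = 5.03°C.
Saturated to 4800 m: -6.9 × 2.3 km = -15.87°C, so T = -10.84°C.
Dry descent to 2600 m: +9.9 × 2.2 km = +21.78°C, so T = 10.94°C.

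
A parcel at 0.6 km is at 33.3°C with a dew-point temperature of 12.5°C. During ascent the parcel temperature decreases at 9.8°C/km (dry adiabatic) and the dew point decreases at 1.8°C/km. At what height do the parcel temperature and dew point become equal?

3.2 km

T and T_d converge at 9.8 − 1.8 = 8°C per km
Height above start = (33.3 − 12.5) / 8 = 2.6 km
LCL altitude = 600 m + 2600 m = 3200 m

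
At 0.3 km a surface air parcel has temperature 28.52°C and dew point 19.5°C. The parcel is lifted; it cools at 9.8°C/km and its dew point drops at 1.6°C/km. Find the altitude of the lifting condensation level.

T and T_d converge at 9.8 − 1.6 = 8.2°C per km
Height above start = (28.52 − 19.5) / 8.2 = 1.1 km
LCL altitude = 300 m + 1100 m = 1400 m

1.4 km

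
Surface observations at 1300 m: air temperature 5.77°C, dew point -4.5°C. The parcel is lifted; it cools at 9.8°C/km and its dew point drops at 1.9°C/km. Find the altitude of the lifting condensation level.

2600 m

T and T_d converge at 9.8 − 1.9 = 7.9°C per km
Height above start = (5.77 − (-4.5)) / 7.9 = 1.3 km
LCL altitude = 1300 m + 1300 m = 2600 m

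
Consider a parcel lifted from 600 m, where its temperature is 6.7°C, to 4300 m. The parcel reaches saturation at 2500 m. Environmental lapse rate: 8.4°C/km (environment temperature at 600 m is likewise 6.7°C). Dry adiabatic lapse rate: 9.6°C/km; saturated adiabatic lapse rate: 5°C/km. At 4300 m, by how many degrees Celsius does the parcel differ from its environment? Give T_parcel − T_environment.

+3.84°C (parcel warmer than environment)

Parcel:
  600–2500 m, dry: Δz = 1.9 km ⇒ ΔT = -18.24°C; T = -11.54°C
  2500–4300 m, saturated: Δz = 1.8 km ⇒ ΔT = -9°C; T = -20.54°C
Environment:
  600–4300 m, environment: Δz = 3.7 km ⇒ ΔT = -31.08°C; T = -24.38°C
T_parcel − T_env = -20.54 − (-24.38) = +3.84°C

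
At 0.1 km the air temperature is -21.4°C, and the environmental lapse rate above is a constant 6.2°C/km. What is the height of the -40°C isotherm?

Height above start = (-21.4 − (-40)) / 6.2 = 3 km
Altitude = 100 m + 3000 m = 3100 m

3.1 km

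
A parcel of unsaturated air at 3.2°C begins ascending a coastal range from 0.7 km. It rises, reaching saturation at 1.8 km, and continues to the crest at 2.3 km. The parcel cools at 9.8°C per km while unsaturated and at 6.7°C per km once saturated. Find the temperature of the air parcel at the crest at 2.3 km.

-10.93°C

700 → 1800 m (dry, 9.8°C/km): ΔT = -9.8 × 1.1 = -10.78°C → T = -7.58°C
1800 → 2300 m (saturated, 6.7°C/km): ΔT = -6.7 × 0.5 = -3.35°C → T = -10.93°C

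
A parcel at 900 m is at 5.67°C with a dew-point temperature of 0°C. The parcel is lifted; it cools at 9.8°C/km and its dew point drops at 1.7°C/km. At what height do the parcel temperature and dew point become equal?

T and T_d converge at 9.8 − 1.7 = 8.1°C per km
Height above start = (5.67 − 0) / 8.1 = 0.7 km
LCL altitude = 900 m + 700 m = 1600 m

1600 m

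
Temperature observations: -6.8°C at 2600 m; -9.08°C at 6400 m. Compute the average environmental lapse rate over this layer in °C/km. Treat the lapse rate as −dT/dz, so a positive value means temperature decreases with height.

Γ = −ΔT/Δz = (-6.8 − (-9.08)) / (6400 − 2600) m
  = 2.28°C / 3.8 km = 0.6°C/km

0.6°C/km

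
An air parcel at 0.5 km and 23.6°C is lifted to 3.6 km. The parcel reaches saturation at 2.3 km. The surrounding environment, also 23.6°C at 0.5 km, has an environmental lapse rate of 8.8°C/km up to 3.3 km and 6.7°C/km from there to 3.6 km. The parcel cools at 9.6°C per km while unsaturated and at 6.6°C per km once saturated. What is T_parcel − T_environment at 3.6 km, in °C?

+0.79°C (parcel warmer than environment)

Parcel:
  500–2300 m, dry: Δz = 1.8 km ⇒ ΔT = -17.28°C; T = 6.32°C
  2300–3600 m, saturated: Δz = 1.3 km ⇒ ΔT = -8.58°C; T = -2.26°C
Environment:
  500–3300 m, environment, lower layer: Δz = 2.8 km ⇒ ΔT = -24.64°C; T = -1.04°C
  3300–3600 m, environment, upper layer: Δz = 0.3 km ⇒ ΔT = -2.01°C; T = -3.05°C
T_parcel − T_env = -2.26 − (-3.05) = +0.79°C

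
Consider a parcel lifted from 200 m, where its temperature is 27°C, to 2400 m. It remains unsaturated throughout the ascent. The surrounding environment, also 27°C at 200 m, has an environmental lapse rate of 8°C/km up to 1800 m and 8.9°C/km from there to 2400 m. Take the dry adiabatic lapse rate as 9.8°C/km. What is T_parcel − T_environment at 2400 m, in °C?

-3.42°C (parcel cooler than environment)

Parcel:
  200 → 2400 m (dry, 9.8°C/km): ΔT = -9.8 × 2.2 = -21.56°C → T = 5.44°C
Environment:
  200 → 1800 m (environment, lower layer, 8°C/km): ΔT = -8 × 1.6 = -12.8°C → T = 14.2°C
  1800 → 2400 m (environment, upper layer, 8.9°C/km): ΔT = -8.9 × 0.6 = -5.34°C → T = 8.86°C
T_parcel − T_env = 5.44 − 8.86 = -3.42°C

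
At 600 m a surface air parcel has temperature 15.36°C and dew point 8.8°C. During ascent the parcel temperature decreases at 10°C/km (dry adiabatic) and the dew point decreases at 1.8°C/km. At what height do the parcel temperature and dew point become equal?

1400 m

T and T_d converge at 10 − 1.8 = 8.2°C per km
Height above start = (15.36 − 8.8) / 8.2 = 0.8 km
LCL altitude = 600 m + 800 m = 1400 m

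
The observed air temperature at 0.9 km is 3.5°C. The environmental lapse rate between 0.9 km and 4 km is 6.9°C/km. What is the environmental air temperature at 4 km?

-17.89°C

900–4000 m, environmental: Δz = 3.1 km ⇒ ΔT = -21.39°C; T = -17.89°C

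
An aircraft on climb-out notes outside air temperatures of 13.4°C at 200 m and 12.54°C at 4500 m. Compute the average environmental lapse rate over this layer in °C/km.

0.2°C/km

Γ = −ΔT/Δz = (13.4 − 12.54) / (4500 − 200) m
  = 0.86°C / 4.3 km = 0.2°C/km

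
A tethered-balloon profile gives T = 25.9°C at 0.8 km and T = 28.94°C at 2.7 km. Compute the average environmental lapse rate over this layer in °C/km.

-1.6°C/km

Γ = −ΔT/Δz = (25.9 − 28.94) / (2700 − 800) m
  = -3.04°C / 1.9 km = -1.6°C/km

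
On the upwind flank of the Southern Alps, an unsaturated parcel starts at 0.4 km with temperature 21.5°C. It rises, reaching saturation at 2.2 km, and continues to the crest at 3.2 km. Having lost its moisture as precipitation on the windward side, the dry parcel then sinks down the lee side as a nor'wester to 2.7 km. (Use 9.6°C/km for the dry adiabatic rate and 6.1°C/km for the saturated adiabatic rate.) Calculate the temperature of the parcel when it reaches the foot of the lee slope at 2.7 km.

Dry to 2200 m: -9.6 × 1.8 km = -17.28°C, so T = 4.22°C.
Saturated to 3200 m: -6.1 × 1 km = -6.1°C, so T = -1.88°C.
Dry descent to 2700 m: +9.6 × 0.5 km = +4.8°C, so T = 2.92°C.

2.92°C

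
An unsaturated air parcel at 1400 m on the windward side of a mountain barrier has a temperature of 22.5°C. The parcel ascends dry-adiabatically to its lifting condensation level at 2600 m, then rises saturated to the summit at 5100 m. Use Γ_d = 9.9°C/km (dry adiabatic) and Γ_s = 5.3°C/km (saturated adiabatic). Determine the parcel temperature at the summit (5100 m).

-2.63°C

1400 → 2600 m (dry, 9.9°C/km): ΔT = -9.9 × 1.2 = -11.88°C → T = 10.62°C
2600 → 5100 m (saturated, 5.3°C/km): ΔT = -5.3 × 2.5 = -13.25°C → T = -2.63°C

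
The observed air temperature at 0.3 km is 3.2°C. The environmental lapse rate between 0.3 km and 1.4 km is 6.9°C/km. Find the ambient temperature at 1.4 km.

-4.39°C

300–1400 m, environmental: Δz = 1.1 km ⇒ ΔT = -7.59°C; T = -4.39°C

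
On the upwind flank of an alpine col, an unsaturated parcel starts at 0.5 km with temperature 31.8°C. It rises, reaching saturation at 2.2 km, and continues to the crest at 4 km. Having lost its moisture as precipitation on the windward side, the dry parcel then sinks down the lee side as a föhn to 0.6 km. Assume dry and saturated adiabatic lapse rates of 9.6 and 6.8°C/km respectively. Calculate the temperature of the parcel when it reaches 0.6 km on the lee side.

35.88°C

From 500 m to 2200 m (dry): cools by 9.6 × 1.7 = 16.32°C, giving 15.48°C.
From 2200 m to 4000 m (saturated): cools by 6.8 × 1.8 = 12.24°C, giving 3.24°C.
From 4000 m to 600 m (dry descent): warms by 9.6 × 3.4 = 32.64°C, giving 35.88°C.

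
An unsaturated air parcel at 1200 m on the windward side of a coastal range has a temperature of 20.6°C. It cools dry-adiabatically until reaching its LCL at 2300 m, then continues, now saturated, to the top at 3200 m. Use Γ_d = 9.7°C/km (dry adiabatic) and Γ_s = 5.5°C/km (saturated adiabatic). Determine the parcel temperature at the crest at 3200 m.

4.98°C

1200 → 2300 m (dry, 9.7°C/km): ΔT = -9.7 × 1.1 = -10.67°C → T = 9.93°C
2300 → 3200 m (saturated, 5.5°C/km): ΔT = -5.5 × 0.9 = -4.95°C → T = 4.98°C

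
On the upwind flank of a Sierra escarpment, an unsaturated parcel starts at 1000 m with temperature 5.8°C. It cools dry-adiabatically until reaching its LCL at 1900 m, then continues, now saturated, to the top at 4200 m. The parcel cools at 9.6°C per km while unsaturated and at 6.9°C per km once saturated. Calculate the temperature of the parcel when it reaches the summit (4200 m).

Dry to 1900 m: -9.6 × 0.9 km = -8.64°C, so T = -2.84°C.
Saturated to 4200 m: -6.9 × 2.3 km = -15.87°C, so T = -18.71°C.

-18.71°C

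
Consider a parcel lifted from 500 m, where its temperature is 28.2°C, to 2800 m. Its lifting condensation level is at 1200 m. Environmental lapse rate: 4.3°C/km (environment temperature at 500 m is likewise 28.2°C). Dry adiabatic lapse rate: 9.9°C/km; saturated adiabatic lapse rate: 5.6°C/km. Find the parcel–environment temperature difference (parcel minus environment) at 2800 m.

-6°C (parcel cooler than environment)

Parcel:
  Dry to 1200 m: -9.9 × 0.7 km = -6.93°C, so T = 21.27°C.
  Saturated to 2800 m: -5.6 × 1.6 km = -8.96°C, so T = 12.31°C.
Environment:
  Environment to 2800 m: -4.3 × 2.3 km = -9.89°C, so T = 18.31°C.
T_parcel − T_env = 12.31 − 18.31 = -6°C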